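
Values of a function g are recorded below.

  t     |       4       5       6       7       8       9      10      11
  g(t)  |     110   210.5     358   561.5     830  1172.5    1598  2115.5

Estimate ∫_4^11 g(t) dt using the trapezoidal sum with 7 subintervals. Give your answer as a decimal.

Δt = 1.
T_7 = (1/2)·[110 + 2·210.5 + 2·358 + 2·561.5 + 2·830 + 2·1172.5 + 2·1598 + 2115.5] = 5843.25.

5843.25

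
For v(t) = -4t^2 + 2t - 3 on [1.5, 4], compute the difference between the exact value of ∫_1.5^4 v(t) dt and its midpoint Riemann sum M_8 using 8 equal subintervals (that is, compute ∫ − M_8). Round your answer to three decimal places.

-0.081

Exact integral: ∫_1.5^4 v(t) dt ≈ -74.58333.
M_8 ≈ -74.50195.
Error ≈ -74.58333 − (-74.50195) ≈ -0.081.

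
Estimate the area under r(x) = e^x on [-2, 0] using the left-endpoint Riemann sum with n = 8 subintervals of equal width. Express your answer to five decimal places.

Δx = (0 − (-2))/8 = 0.25.
Left endpoints: -2, -1.75, -1.5, -1.25, -1, -0.75, -0.5, -0.25.
r(-2) ≈ 0.13534, r(-1.75) ≈ 0.17377, r(-1.5) ≈ 0.22313, r(-1.25) ≈ 0.28650, r(-1) ≈ 0.36788, r(-0.75) ≈ 0.47237, r(-0.5) ≈ 0.60653, r(-0.25) ≈ 0.77880.
Sum = Δx · [r(-2) + r(-1.75) + r(-1.5) + ...].
Sum ≈ 0.76108.

0.76108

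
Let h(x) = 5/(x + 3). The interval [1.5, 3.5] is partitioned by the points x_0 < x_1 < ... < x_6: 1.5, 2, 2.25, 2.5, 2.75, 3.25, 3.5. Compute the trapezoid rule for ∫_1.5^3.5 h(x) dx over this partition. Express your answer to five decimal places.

1.84039

Subinterval widths: 0.5, 0.25, 0.25, 0.25, 0.5, 0.25.
h(1.5) = 10/9, h(2) = 1, h(2.25) = 20/21, h(2.5) = 10/11, h(2.75) = 20/23, h(3.25) = 0.8, h(3.5) = 10/13.
On each subinterval the trapezoid contributes (Δx_i/2)·[h(x_{i-1}) + h(x_i)].
Sum ≈ 1.84039.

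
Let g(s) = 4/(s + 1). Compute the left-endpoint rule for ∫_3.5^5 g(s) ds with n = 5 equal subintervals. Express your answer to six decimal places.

Δs = (5 − 3.5)/5 = 0.3.
Left endpoints: 3.5, 3.8, 4.1, 4.4, 4.7.
g(3.5) = 8/9, g(3.8) = 5/6, g(4.1) = 40/51, g(4.4) = 20/27, g(4.7) = 40/57.
Sum = Δs · [g(3.5) + g(3.8) + g(4.1) + g(4.4) + g(4.7)].
Sum ≈ 1.184709.

1.184709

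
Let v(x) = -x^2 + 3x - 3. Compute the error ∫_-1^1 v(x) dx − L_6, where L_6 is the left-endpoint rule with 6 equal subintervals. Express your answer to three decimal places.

Exact integral: ∫_-1^1 v(x) dx ≈ -6.66667.
L_6 ≈ -7.70370.
Error ≈ -6.66667 − (-7.70370) ≈ 1.037.

1.037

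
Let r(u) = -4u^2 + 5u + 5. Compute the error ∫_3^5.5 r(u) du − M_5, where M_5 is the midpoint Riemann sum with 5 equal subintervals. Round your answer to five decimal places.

Exact integral: ∫_3^5.5 r(u) du ≈ -120.2083333.
M_5 = -120.
Error ≈ -120.2083333 − (-120) ≈ -0.20833.

-0.20833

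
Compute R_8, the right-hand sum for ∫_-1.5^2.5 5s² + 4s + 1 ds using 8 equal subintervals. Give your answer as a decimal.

Δs = (2.5 − (-1.5))/8 = 0.5.
Right endpoints: -1, -0.5, 0, 0.5, 1, 1.5, 2, 2.5.
f(-1) = 2, f(-0.5) = 0.25, f(0) = 1, f(0.5) = 4.25, f(1) = 10, f(1.5) = 18.25, f(2) = 29, f(2.5) = 42.25.
Sum = Δs · [f(-1) + f(-0.5) + f(0) + ...].
Sum = 53.5.

53.5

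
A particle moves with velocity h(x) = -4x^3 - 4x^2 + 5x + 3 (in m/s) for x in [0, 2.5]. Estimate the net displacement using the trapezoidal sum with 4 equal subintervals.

Δx = (2.5 − 0)/4 = 0.625.
h(0) = 3, h(0.625) = 3.5859375, h(1.25) = -4.8125, h(1.875) = -28.0546875, h(2.5) = -72.
T_4 = (Δx/2)·[h(x_0) + 2h(x_1) + 2h(x_2) + 2h(x_3) + h(x_4)].
Sum = -39.86328125.

-39.86328125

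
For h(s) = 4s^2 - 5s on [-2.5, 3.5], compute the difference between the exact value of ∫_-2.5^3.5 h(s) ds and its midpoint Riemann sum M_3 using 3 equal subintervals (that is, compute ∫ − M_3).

Exact integral: ∫_-2.5^3.5 h(s) ds = 63.
M_3 = 55.
Error = 63 − 55 = 8.

8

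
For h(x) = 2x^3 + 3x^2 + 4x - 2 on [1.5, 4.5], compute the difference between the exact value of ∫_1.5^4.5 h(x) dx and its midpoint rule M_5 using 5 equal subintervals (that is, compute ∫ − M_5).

1.89

Exact integral: ∫_1.5^4.5 h(x) dx = 320.25.
M_5 = 318.36.
Error = 320.25 − 318.36 = 1.89.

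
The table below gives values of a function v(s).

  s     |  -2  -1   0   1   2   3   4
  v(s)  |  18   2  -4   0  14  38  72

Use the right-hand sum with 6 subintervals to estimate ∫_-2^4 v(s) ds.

122

Δs = 1.
Sum = 1·[2 + (-4) + 0 + 14 + 38 + 72] = 122.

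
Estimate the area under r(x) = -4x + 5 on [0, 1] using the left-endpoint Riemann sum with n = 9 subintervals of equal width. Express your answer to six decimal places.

Δx = (1 − 0)/9 = 1/9.
Left endpoints: 0, 1/9, 2/9, 1/3, 4/9, 5/9, 2/3, 7/9, 8/9.
r(0) = 5, r(1/9) = 41/9, r(2/9) = 37/9, r(1/3) = 11/3, r(4/9) = 29/9, r(5/9) = 25/9, r(2/3) = 7/3, r(7/9) = 17/9, r(8/9) = 13/9.
Sum = Δx · [r(0) + r(1/9) + r(2/9) + ...].
Sum ≈ 3.222222.

3.222222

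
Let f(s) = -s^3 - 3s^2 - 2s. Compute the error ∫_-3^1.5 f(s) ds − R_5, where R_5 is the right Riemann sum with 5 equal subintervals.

Exact integral: ∫_-3^1.5 f(s) ds = -4.640625.
R_5 = -13.7025.
Error = -4.640625 − (-13.7025) = 9.061875.

9.061875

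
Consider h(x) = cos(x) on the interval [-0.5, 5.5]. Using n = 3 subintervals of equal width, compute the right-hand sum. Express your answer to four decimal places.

-0.3141

Δx = (5.5 − (-0.5))/3 = 2.
Right endpoints: 1.5, 3.5, 5.5.
h(1.5) ≈ 0.0707, h(3.5) ≈ -0.9365, h(5.5) ≈ 0.7087.
Sum = Δx · [h(1.5) + h(3.5) + h(5.5)].
Sum ≈ -0.3141.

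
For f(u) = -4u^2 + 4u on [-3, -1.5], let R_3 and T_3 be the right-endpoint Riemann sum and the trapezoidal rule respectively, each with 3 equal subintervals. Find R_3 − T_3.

R_3 = -37.
T_3 = -45.25.
R_3 − T_3 = 8.25.

8.25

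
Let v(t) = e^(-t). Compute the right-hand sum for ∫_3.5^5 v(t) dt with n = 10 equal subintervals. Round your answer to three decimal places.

Δt = (5 − 3.5)/10 = 0.15.
Right endpoints: 3.65, 3.8, 3.95, 4.1, 4.25, 4.4, 4.55, 4.7, 4.85, 5.
v(3.65) ≈ 0.026, v(3.8) ≈ 0.022, v(3.95) ≈ 0.019, v(4.1) ≈ 0.017, v(4.25) ≈ 0.014, v(4.4) ≈ 0.012, v(4.55) ≈ 0.011, v(4.7) ≈ 0.009, v(4.85) ≈ 0.008, v(5) ≈ 0.007.
Sum = Δt · [v(3.65) + v(3.8) + v(3.95) + ...].
Sum ≈ 0.022.

0.022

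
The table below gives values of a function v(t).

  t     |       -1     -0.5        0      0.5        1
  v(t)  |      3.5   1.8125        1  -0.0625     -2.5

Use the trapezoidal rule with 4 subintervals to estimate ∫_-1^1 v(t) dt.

1.625

Δt = 0.5.
T_4 = (0.5/2)·[3.5 + 2·1.8125 + 2·1 + 2·(-0.0625) + (-2.5)] = 1.625.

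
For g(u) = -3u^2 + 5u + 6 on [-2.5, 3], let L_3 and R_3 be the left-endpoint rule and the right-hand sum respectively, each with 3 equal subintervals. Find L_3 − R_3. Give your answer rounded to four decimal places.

-35.2917

L_3 ≈ -29.638889.
R_3 ≈ 5.652778.
L_3 − R_3 ≈ -35.2917.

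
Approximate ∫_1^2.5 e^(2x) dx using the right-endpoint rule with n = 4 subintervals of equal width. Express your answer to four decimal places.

100.2287

Δx = (2.5 − 1)/4 = 0.375.
Right endpoints: 1.375, 1.75, 2.125, 2.5.
f(1.375) ≈ 15.6426, f(1.75) ≈ 33.1155, f(2.125) ≈ 70.1054, f(2.5) ≈ 148.4132.
Sum = Δx · [f(1.375) + f(1.75) + f(2.125) + f(2.5)].
Sum ≈ 100.2287.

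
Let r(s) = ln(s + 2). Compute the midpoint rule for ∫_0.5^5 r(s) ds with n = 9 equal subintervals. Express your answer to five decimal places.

Δs = (5 − 0.5)/9 = 0.5.
Midpoints: 0.75, 1.25, 1.75, 2.25, 2.75, 3.25, 3.75, 4.25, 4.75.
r(0.75) ≈ 1.01160, r(1.25) ≈ 1.17865, r(1.75) ≈ 1.32176, r(2.25) ≈ 1.44692, r(2.75) ≈ 1.55814, r(3.25) ≈ 1.65823, r(3.75) ≈ 1.74920, r(4.25) ≈ 1.83258, r(4.75) ≈ 1.90954.
Sum = Δs · [r(0.75) + r(1.25) + r(1.75) + ...].
Sum ≈ 6.83331.

6.83331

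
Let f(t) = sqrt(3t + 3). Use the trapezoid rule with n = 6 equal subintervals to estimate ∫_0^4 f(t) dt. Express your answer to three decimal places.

11.738

Δt = (4 − 0)/6 = 2/3.
f(0) ≈ 1.732, f(2/3) ≈ 2.236, f(4/3) ≈ 2.646, f(2) ≈ 3.000, f(8/3) ≈ 3.317, f(10/3) ≈ 3.606, f(4) ≈ 3.873.
T_6 = (Δt/2)·[f(t_0) + 2f(t_1) + ... + 2f(t_{5}) + f(t_6)].
Sum ≈ 11.738.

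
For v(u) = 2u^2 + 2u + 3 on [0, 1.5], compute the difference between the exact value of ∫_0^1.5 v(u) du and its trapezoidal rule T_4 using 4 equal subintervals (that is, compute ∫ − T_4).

Exact integral: ∫_0^1.5 v(u) du = 9.
T_4 = 9.0703125.
Error = 9 − 9.0703125 = -0.0703125.

-0.0703125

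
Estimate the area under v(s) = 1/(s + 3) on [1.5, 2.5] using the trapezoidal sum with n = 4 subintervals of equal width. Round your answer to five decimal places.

0.20076

Δs = (2.5 − 1.5)/4 = 0.25.
v(1.5) = 2/9, v(1.75) = 4/19, v(2) = 0.2, v(2.25) = 4/21, v(2.5) = 2/11.
T_4 = (Δs/2)·[v(s_0) + 2v(s_1) + 2v(s_2) + 2v(s_3) + v(s_4)].
Sum ≈ 0.20076.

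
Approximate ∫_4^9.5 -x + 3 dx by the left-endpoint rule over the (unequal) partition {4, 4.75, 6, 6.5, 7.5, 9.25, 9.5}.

-17.375

Subinterval widths: 0.75, 1.25, 0.5, 1, 1.75, 0.25.
Left endpoints: 4, 4.75, 6, 6.5, 7.5, 9.25.
f(4) = -1, f(4.75) = -1.75, f(6) = -3, f(6.5) = -3.5, f(7.5) = -4.5, f(9.25) = -6.25.
Sum = Σ Δx_i · f(x_i).
Sum = -17.375.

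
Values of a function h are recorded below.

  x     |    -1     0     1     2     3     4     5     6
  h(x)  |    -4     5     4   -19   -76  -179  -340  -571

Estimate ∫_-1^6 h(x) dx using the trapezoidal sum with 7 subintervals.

Δx = 1.
T_7 = (1/2)·[(-4) + 2·5 + 2·4 + 2·(-19) + 2·(-76) + 2·(-179) + 2·(-340) + (-571)] = -892.5.

-892.5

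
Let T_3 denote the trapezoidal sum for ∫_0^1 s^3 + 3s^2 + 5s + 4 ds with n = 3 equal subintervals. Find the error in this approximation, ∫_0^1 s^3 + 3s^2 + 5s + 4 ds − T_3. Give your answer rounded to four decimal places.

-0.0833

Exact integral: ∫_0^1 f(s) ds = 7.75.
T_3 ≈ 7.833333.
Error ≈ 7.75 − 7.833333 ≈ -0.0833.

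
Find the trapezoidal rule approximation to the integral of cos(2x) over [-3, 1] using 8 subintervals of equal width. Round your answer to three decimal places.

0.288

Δx = (1 − (-3))/8 = 0.5.
f(-3) ≈ 0.960, f(-2.5) ≈ 0.284, f(-2) ≈ -0.654, f(-1.5) ≈ -0.990, f(-1) ≈ -0.416, f(-0.5) ≈ 0.540, f(0) ≈ 1.000, f(0.5) ≈ 0.540, f(1) ≈ -0.416.
T_8 = (Δx/2)·[f(x_0) + 2f(x_1) + ... + 2f(x_{7}) + f(x_8)].
Sum ≈ 0.288.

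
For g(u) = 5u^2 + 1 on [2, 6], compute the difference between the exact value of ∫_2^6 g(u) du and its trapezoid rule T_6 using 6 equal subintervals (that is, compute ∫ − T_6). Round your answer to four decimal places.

Exact integral: ∫_2^6 g(u) du ≈ 350.666667.
T_6 ≈ 352.148148.
Error ≈ 350.666667 − 352.148148 ≈ -1.4815.

-1.4815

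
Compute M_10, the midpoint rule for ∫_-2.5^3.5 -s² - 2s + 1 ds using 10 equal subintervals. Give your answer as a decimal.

Δs = (3.5 − (-2.5))/10 = 0.6.
Midpoints: -2.2, -1.6, -1, -0.4, 0.2, 0.8, 1.4, 2, 2.6, 3.2.
f(-2.2) = 0.56, f(-1.6) = 1.64, f(-1) = 2, f(-0.4) = 1.64, f(0.2) = 0.56, f(0.8) = -1.24, f(1.4) = -3.76, f(2) = -7, f(2.6) = -10.96, f(3.2) = -15.64.
Sum = Δs · [f(-2.2) + f(-1.6) + f(-1) + ...].
Sum = -19.32.

-19.32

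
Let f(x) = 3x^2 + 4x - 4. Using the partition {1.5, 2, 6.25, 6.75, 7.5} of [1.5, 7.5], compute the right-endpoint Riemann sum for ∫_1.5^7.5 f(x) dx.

Subinterval widths: 0.5, 4.25, 0.5, 0.75.
Right endpoints: 2, 6.25, 6.75, 7.5.
f(2) = 16, f(6.25) = 138.1875, f(6.75) = 159.6875, f(7.5) = 194.75.
Sum = Σ Δx_i · f(x_i).
Sum = 821.203125.

821.203125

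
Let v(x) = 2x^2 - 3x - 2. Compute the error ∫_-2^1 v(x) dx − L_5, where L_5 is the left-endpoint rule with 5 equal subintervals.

-4.86

Exact integral: ∫_-2^1 v(x) dx = 4.5.
L_5 = 9.36.
Error = 4.5 − 9.36 = -4.86.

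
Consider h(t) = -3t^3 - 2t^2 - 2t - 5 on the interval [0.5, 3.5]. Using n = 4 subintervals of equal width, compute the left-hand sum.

Δt = (3.5 − 0.5)/4 = 0.75.
Left endpoints: 0.5, 1.25, 2, 2.75.
h(0.5) = -6.875, h(1.25) = -16.484375, h(2) = -41, h(2.75) = -88.015625.
Sum = Δt · [h(0.5) + h(1.25) + h(2) + h(2.75)].
Sum = -114.28125.

-114.28125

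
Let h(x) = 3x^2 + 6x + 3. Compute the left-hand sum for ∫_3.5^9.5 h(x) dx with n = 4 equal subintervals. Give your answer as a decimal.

Δx = (9.5 − 3.5)/4 = 1.5.
Left endpoints: 3.5, 5, 6.5, 8.
h(3.5) = 60.75, h(5) = 108, h(6.5) = 168.75, h(8) = 243.
Sum = Δx · [h(3.5) + h(5) + h(6.5) + h(8)].
Sum = 870.75.

870.75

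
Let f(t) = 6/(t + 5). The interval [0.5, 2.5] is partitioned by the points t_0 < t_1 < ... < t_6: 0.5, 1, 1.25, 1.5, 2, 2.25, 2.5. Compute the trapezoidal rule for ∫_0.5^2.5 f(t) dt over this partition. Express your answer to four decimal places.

Subinterval widths: 0.5, 0.25, 0.25, 0.5, 0.25, 0.25.
f(0.5) = 12/11, f(1) = 1, f(1.25) = 0.96, f(1.5) = 12/13, f(2) = 6/7, f(2.25) = 24/29, f(2.5) = 0.8.
On each subinterval the trapezoid contributes (Δt_i/2)·[f(t_{i-1}) + f(t_i)].
Sum ≈ 1.8622.

1.8622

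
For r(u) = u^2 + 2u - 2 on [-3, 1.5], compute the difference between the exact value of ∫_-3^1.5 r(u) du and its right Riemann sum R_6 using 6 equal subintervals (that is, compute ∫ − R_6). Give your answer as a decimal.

Exact integral: ∫_-3^1.5 r(u) du = -5.625.
R_6 = -4.359375.
Error = -5.625 − (-4.359375) = -1.265625.

-1.265625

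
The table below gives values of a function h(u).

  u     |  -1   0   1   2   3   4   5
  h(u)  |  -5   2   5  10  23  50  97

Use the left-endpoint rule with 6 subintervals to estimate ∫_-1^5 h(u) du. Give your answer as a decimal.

85

Δu = 1.
Sum = 1·[(-5) + 2 + 5 + 10 + 23 + 50] = 85.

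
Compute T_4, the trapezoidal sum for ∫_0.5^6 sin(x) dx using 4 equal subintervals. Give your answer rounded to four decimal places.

-0.0691

Δx = (6 − 0.5)/4 = 1.375.
f(0.5) ≈ 0.4794, f(1.875) ≈ 0.9541, f(3.25) ≈ -0.1082, f(4.625) ≈ -0.9962, f(6) ≈ -0.2794.
T_4 = (Δx/2)·[f(x_0) + 2f(x_1) + 2f(x_2) + 2f(x_3) + f(x_4)].
Sum ≈ -0.0691.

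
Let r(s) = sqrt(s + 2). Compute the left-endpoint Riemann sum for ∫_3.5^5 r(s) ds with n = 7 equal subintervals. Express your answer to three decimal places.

3.715

Δs = (5 − 3.5)/7 = 3/14.
Left endpoints: 3.5, 26/7, 55/14, 29/7, 61/14, 32/7, 67/14.
r(3.5) ≈ 2.345, r(26/7) ≈ 2.390, r(55/14) ≈ 2.435, r(29/7) ≈ 2.478, r(61/14) ≈ 2.521, r(32/7) ≈ 2.563, r(67/14) ≈ 2.605.
Sum = Δs · [r(3.5) + r(26/7) + r(55/14) + ...].
Sum ≈ 3.715.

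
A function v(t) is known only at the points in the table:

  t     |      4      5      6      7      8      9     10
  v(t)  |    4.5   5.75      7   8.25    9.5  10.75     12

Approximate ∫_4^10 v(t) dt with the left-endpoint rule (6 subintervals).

Δt = 1.
Sum = 1·[4.5 + 5.75 + 7 + 8.25 + 9.5 + 10.75] = 45.75.

45.75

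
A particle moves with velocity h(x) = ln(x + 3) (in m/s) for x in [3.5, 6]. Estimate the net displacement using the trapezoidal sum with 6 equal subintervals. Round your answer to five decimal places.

5.10769

Δx = (6 − 3.5)/6 = 5/12.
h(3.5) ≈ 1.87180, h(47/12) ≈ 1.93393, h(13/3) ≈ 1.99243, h(4.75) ≈ 2.04769, h(31/6) ≈ 2.10006, h(67/12) ≈ 2.14982, h(6) ≈ 2.19722.
T_6 = (Δx/2)·[h(x_0) + 2h(x_1) + ... + 2h(x_{5}) + h(x_6)].
Sum ≈ 5.10769.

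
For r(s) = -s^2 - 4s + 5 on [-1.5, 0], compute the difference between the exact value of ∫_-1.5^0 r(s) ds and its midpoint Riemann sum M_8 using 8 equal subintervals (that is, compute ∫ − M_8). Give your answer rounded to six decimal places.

Exact integral: ∫_-1.5^0 r(s) ds = 10.875.
M_8 ≈ 10.87939453.
Error ≈ 10.875 − 10.87939453 ≈ -0.004395.

-0.004395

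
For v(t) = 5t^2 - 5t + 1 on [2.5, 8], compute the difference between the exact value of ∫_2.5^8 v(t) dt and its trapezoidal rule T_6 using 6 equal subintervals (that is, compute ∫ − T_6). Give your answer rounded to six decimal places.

Exact integral: ∫_2.5^8 v(t) dt ≈ 688.41666667.
T_6 ≈ 692.26793981.
Error ≈ 688.41666667 − 692.26793981 ≈ -3.851273.

-3.851273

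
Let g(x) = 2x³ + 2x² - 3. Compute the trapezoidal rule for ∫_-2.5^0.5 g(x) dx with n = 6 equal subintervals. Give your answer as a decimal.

Δx = (0.5 − (-2.5))/6 = 0.5.
g(-2.5) = -21.75, g(-2) = -11, g(-1.5) = -5.25, g(-1) = -3, g(-0.5) = -2.75, g(0) = -3, g(0.5) = -2.25.
T_6 = (Δx/2)·[g(x_0) + 2g(x_1) + ... + 2g(x_{5}) + g(x_6)].
Sum = -18.5.

-18.5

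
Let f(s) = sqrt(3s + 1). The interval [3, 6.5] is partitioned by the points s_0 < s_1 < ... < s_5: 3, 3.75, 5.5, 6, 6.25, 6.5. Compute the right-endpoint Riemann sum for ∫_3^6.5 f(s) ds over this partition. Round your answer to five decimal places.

14.36817

Subinterval widths: 0.75, 1.75, 0.5, 0.25, 0.25.
Right endpoints: 3.75, 5.5, 6, 6.25, 6.5.
f(3.75) ≈ 3.50000, f(5.5) ≈ 4.18330, f(6) ≈ 4.35890, f(6.25) ≈ 4.44410, f(6.5) ≈ 4.52769.
Sum = Σ Δs_i · f(s_i).
Sum ≈ 14.36817.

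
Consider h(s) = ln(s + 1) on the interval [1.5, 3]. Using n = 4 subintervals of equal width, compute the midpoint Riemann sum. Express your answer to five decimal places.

Δs = (3 − 1.5)/4 = 0.375.
Midpoints: 1.6875, 2.0625, 2.4375, 2.8125.
h(1.6875) ≈ 0.98861, h(2.0625) ≈ 1.11923, h(2.4375) ≈ 1.23474, h(2.8125) ≈ 1.33829.
Sum = Δs · [h(1.6875) + h(2.0625) + h(2.4375) + h(2.8125)].
Sum ≈ 1.75533.

1.75533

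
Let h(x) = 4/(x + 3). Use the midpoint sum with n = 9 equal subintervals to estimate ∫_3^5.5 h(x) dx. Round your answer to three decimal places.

1.393

Δx = (5.5 − 3)/9 = 5/18.
Midpoints: 113/36, 41/12, 133/36, 143/36, 4.25, 163/36, 173/36, 61/12, 193/36.
h(113/36) = 144/221, h(41/12) = 48/77, h(133/36) = 144/241, h(143/36) = 144/251, h(4.25) = 16/29, h(163/36) = 144/271, h(173/36) = 144/281, h(61/12) = 48/97, h(193/36) = 144/301.
Sum = Δx · [h(113/36) + h(41/12) + h(133/36) + ...].
Sum ≈ 1.393.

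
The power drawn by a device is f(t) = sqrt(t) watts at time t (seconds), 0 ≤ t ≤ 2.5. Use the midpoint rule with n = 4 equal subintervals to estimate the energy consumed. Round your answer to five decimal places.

2.66018

Δt = (2.5 − 0)/4 = 0.625.
Midpoints: 0.3125, 0.9375, 1.5625, 2.1875.
f(0.3125) ≈ 0.55902, f(0.9375) ≈ 0.96825, f(1.5625) ≈ 1.25000, f(2.1875) ≈ 1.47902.
Sum = Δt · [f(0.3125) + f(0.9375) + f(1.5625) + f(2.1875)].
Sum ≈ 2.66018.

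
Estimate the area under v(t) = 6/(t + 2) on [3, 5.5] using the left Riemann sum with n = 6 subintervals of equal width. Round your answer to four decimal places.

Δt = (5.5 − 3)/6 = 5/12.
Left endpoints: 3, 41/12, 23/6, 4.25, 14/3, 61/12.
v(3) = 1.2, v(41/12) = 72/65, v(23/6) = 36/35, v(4.25) = 0.96, v(14/3) = 0.9, v(61/12) = 72/85.
Sum = Δt · [v(3) + v(41/12) + v(23/6) + ...].
Sum ≈ 2.5181.

2.5181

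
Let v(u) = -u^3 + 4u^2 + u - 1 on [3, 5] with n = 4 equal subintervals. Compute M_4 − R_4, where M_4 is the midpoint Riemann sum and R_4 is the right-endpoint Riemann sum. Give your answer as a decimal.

9

M_4 = 1.
R_4 = -8.
M_4 − R_4 = 9.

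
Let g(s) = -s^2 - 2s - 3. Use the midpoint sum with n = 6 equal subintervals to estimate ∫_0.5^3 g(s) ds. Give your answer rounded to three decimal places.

Δs = (3 − 0.5)/6 = 5/12.
Midpoints: 17/24, 1.125, 37/24, 47/24, 2.375, 67/24.
g(17/24) = -2833/576, g(1.125) = -6.515625, g(37/24) = -4873/576, g(47/24) = -6193/576, g(2.375) = -13.390625, g(67/24) = -9433/576.
Sum = Δs · [g(17/24) + g(1.125) + g(37/24) + ...].
Sum ≈ -25.172.

-25.172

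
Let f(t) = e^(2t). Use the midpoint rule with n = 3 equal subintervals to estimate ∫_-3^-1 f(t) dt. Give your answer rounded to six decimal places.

Δt = (-1 − (-3))/3 = 2/3.
Midpoints: -8/3, -2, -4/3.
f(-8/3) ≈ 0.004828, f(-2) ≈ 0.018316, f(-4/3) ≈ 0.069483.
Sum = Δt · [f(-8/3) + f(-2) + f(-4/3)].
Sum ≈ 0.061751.

0.061751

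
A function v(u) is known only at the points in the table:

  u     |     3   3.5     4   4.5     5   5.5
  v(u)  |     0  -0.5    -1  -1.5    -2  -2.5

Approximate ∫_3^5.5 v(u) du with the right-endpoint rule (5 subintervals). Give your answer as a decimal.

-3.75

Δu = 0.5.
Sum = 0.5·[(-0.5) + (-1) + (-1.5) + (-2) + (-2.5)] = -3.75.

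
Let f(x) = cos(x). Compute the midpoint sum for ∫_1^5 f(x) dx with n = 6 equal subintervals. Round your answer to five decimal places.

Δx = (5 − 1)/6 = 2/3.
Midpoints: 4/3, 2, 8/3, 10/3, 4, 14/3.
f(4/3) ≈ 0.23524, f(2) ≈ -0.41615, f(8/3) ≈ -0.88933, f(10/3) ≈ -0.98167, f(4) ≈ -0.65364, f(14/3) ≈ -0.04571.
Sum = Δx · [f(4/3) + f(2) + f(8/3) + ...].
Sum ≈ -1.83417.

-1.83417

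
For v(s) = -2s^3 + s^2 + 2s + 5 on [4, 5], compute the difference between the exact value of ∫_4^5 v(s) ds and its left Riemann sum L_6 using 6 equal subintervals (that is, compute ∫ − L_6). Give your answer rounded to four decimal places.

-9.1296

Exact integral: ∫_4^5 v(s) ds ≈ -150.166667.
L_6 ≈ -141.037037.
Error ≈ -150.166667 − (-141.037037) ≈ -9.1296.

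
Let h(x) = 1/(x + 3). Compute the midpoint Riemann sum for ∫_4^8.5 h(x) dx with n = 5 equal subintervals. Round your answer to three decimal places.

Δx = (8.5 − 4)/5 = 0.9.
Midpoints: 4.45, 5.35, 6.25, 7.15, 8.05.
h(4.45) = 20/149, h(5.35) = 20/167, h(6.25) = 4/37, h(7.15) = 20/203, h(8.05) = 20/221.
Sum = Δx · [h(4.45) + h(5.35) + h(6.25) + h(7.15) + h(8.05)].
Sum ≈ 0.496.

0.496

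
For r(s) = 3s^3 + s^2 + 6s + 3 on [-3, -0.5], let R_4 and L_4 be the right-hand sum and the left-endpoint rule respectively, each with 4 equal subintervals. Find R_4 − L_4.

R_4 ≈ -45.747070.
L_4 ≈ -100.043945.
R_4 − L_4 = 54.296875.

54.296875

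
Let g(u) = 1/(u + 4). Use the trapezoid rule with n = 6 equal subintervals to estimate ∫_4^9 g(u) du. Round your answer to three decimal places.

Δu = (9 − 4)/6 = 5/6.
g(4) = 0.125, g(29/6) = 6/53, g(17/3) = 3/29, g(6.5) = 2/21, g(22/3) = 3/34, g(49/6) = 6/73, g(9) = 1/13.
T_6 = (Δu/2)·[g(u_0) + 2g(u_1) + ... + 2g(u_{5}) + g(u_6)].
Sum ≈ 0.486.

0.486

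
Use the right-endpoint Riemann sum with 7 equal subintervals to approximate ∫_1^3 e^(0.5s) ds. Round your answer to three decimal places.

6.080

Δs = (3 − 1)/7 = 2/7.
Right endpoints: 9/7, 11/7, 13/7, 15/7, 17/7, 19/7, 3.
f(9/7) ≈ 1.902, f(11/7) ≈ 2.194, f(13/7) ≈ 2.531, f(15/7) ≈ 2.920, f(17/7) ≈ 3.368, f(19/7) ≈ 3.885, f(3) ≈ 4.482.
Sum = Δs · [f(9/7) + f(11/7) + f(13/7) + ...].
Sum ≈ 6.080.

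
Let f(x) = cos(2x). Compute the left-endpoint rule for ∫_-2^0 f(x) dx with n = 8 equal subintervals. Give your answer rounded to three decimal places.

-0.577

Δx = (0 − (-2))/8 = 0.25.
Left endpoints: -2, -1.75, -1.5, -1.25, -1, -0.75, -0.5, -0.25.
f(-2) ≈ -0.654, f(-1.75) ≈ -0.936, f(-1.5) ≈ -0.990, f(-1.25) ≈ -0.801, f(-1) ≈ -0.416, f(-0.75) ≈ 0.071, f(-0.5) ≈ 0.540, f(-0.25) ≈ 0.878.
Sum = Δx · [f(-2) + f(-1.75) + f(-1.5) + ...].
Sum ≈ -0.577.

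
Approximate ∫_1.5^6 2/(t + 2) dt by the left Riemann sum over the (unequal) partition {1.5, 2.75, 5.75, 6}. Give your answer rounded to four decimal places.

2.0420

Subinterval widths: 1.25, 3, 0.25.
Left endpoints: 1.5, 2.75, 5.75.
f(1.5) = 4/7, f(2.75) = 8/19, f(5.75) = 8/31.
Sum = Σ Δt_i · f(t_i).
Sum ≈ 2.0420.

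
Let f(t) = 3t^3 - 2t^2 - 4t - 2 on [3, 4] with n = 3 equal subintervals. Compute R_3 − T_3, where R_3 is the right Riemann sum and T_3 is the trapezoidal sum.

R_3 ≈ 106.62963.
T_3 ≈ 91.12963.
R_3 − T_3 = 15.5.

15.5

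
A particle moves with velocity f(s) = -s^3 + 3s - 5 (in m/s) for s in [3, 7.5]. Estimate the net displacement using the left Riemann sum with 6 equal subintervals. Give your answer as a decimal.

-586.01953125

Δs = (7.5 − 3)/6 = 0.75.
Left endpoints: 3, 3.75, 4.5, 5.25, 6, 6.75.
f(3) = -23, f(3.75) = -46.484375, f(4.5) = -82.625, f(5.25) = -133.953125, f(6) = -203, f(6.75) = -292.296875.
Sum = Δs · [f(3) + f(3.75) + f(4.5) + ...].
Sum = -586.01953125.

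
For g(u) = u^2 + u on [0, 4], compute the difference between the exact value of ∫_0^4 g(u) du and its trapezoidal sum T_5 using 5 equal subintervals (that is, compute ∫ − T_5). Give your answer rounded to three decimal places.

-0.427

Exact integral: ∫_0^4 g(u) du ≈ 29.33333.
T_5 = 29.76.
Error ≈ 29.33333 − 29.76 ≈ -0.427.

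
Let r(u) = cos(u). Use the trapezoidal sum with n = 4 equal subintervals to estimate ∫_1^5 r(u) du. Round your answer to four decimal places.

Δu = (5 − 1)/4 = 1.
r(1) ≈ 0.5403, r(2) ≈ -0.4161, r(3) ≈ -0.9900, r(4) ≈ -0.6536, r(5) ≈ 0.2837.
T_4 = (Δu/2)·[r(u_0) + 2r(u_1) + 2r(u_2) + 2r(u_3) + r(u_4)].
Sum ≈ -1.6478.

-1.6478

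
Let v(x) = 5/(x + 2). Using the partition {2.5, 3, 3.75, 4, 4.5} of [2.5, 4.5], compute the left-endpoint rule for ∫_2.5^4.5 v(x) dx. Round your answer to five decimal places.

Subinterval widths: 0.5, 0.75, 0.25, 0.5.
Left endpoints: 2.5, 3, 3.75, 4.
v(2.5) = 10/9, v(3) = 1, v(3.75) = 20/23, v(4) = 5/6.
Sum = Σ Δx_i · v(x_i).
Sum ≈ 1.93961.

1.93961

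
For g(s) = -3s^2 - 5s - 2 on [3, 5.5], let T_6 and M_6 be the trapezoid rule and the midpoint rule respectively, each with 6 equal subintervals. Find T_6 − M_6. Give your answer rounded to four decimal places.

T_6 ≈ -197.717014.
M_6 ≈ -197.391493.
T_6 − M_6 ≈ -0.3255.

-0.3255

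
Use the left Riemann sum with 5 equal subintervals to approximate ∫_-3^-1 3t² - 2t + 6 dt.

51.76

Δt = (-1 − (-3))/5 = 0.4.
Left endpoints: -3, -2.6, -2.2, -1.8, -1.4.
f(-3) = 39, f(-2.6) = 31.48, f(-2.2) = 24.92, f(-1.8) = 19.32, f(-1.4) = 14.68.
Sum = Δt · [f(-3) + f(-2.6) + f(-2.2) + f(-1.8) + f(-1.4)].
Sum = 51.76.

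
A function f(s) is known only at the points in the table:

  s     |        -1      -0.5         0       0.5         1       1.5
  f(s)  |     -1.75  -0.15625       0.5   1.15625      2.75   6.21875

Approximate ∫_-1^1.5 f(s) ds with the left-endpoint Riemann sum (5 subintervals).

1.25

Δs = 0.5.
Sum = 0.5·[(-1.75) + (-0.15625) + 0.5 + 1.15625 + 2.75] = 1.25.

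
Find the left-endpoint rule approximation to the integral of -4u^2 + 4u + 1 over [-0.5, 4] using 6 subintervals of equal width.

Δu = (4 − (-0.5))/6 = 0.75.
Left endpoints: -0.5, 0.25, 1, 1.75, 2.5, 3.25.
f(-0.5) = -2, f(0.25) = 1.75, f(1) = 1, f(1.75) = -4.25, f(2.5) = -14, f(3.25) = -28.25.
Sum = Δu · [f(-0.5) + f(0.25) + f(1) + ...].
Sum = -34.3125.

-34.3125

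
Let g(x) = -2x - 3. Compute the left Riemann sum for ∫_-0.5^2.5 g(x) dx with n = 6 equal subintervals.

Δx = (2.5 − (-0.5))/6 = 0.5.
Left endpoints: -0.5, 0, 0.5, 1, 1.5, 2.
g(-0.5) = -2, g(0) = -3, g(0.5) = -4, g(1) = -5, g(1.5) = -6, g(2) = -7.
Sum = Δx · [g(-0.5) + g(0) + g(0.5) + ...].
Sum = -13.5.

-13.5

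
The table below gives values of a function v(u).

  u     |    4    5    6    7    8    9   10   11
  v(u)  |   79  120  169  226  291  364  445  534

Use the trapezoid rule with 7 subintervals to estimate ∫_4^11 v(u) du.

1921.5

Δu = 1.
T_7 = (1/2)·[79 + 2·120 + 2·169 + 2·226 + 2·291 + 2·364 + 2·445 + 534] = 1921.5.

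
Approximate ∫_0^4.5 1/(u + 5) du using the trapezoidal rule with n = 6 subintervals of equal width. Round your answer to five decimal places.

Δu = (4.5 − 0)/6 = 0.75.
f(0) = 0.2, f(0.75) = 4/23, f(1.5) = 2/13, f(2.25) = 4/29, f(3) = 0.125, f(3.75) = 4/35, f(4.5) = 2/19.
T_6 = (Δu/2)·[f(u_0) + 2f(u_1) + ... + 2f(u_{5}) + f(u_6)].
Sum ≈ 0.64321.

0.64321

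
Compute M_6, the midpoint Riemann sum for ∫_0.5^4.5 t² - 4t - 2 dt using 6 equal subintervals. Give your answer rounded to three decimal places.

Δt = (4.5 − 0.5)/6 = 2/3.
Midpoints: 5/6, 1.5, 13/6, 17/6, 3.5, 25/6.
f(5/6) = -167/36, f(1.5) = -5.75, f(13/6) = -215/36, f(17/6) = -191/36, f(3.5) = -3.75, f(25/6) = -47/36.
Sum = Δt · [f(5/6) + f(1.5) + f(13/6) + ...].
Sum ≈ -17.815.

-17.815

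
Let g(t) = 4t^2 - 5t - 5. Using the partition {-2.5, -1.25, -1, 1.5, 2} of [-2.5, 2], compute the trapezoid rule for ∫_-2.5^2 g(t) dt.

26.4375

Subinterval widths: 1.25, 0.25, 2.5, 0.5.
g(-2.5) = 32.5, g(-1.25) = 7.5, g(-1) = 4, g(1.5) = -3.5, g(2) = 1.
On each subinterval the trapezoid contributes (Δt_i/2)·[g(t_{i-1}) + g(t_i)].
Sum = 26.4375.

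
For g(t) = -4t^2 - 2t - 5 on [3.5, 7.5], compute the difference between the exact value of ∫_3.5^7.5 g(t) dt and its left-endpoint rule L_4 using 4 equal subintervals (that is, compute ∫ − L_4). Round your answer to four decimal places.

Exact integral: ∫_3.5^7.5 g(t) dt ≈ -569.333333.
L_4 = -480.
Error ≈ -569.333333 − (-480) ≈ -89.3333.

-89.3333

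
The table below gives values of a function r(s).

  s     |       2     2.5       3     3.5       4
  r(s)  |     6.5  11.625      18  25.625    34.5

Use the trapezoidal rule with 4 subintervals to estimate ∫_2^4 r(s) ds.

37.875

Δs = 0.5.
T_4 = (0.5/2)·[6.5 + 2·11.625 + 2·18 + 2·25.625 + 34.5] = 37.875.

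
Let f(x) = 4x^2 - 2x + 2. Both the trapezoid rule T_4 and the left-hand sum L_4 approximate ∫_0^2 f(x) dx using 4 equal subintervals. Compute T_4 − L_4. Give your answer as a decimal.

T_4 = 11.
L_4 = 8.
T_4 − L_4 = 3.

3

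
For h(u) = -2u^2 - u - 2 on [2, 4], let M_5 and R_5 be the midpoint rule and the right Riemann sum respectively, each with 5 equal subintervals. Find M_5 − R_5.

M_5 = -47.28.
R_5 = -52.64.
M_5 − R_5 = 5.36.

5.36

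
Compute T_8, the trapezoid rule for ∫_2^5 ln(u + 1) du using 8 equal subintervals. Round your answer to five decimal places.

4.45277

Δu = (5 − 2)/8 = 0.375.
f(2) ≈ 1.09861, f(2.375) ≈ 1.21640, f(2.75) ≈ 1.32176, f(3.125) ≈ 1.41707, f(3.5) ≈ 1.50408, f(3.875) ≈ 1.58412, f(4.25) ≈ 1.65823, f(4.625) ≈ 1.72722, f(5) ≈ 1.79176.
T_8 = (Δu/2)·[f(u_0) + 2f(u_1) + ... + 2f(u_{7}) + f(u_8)].
Sum ≈ 4.45277.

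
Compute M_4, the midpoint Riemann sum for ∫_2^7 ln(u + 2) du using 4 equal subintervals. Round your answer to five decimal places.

9.23880

Δu = (7 − 2)/4 = 1.25.
Midpoints: 2.625, 3.875, 5.125, 6.375.
f(2.625) ≈ 1.53148, f(3.875) ≈ 1.77071, f(5.125) ≈ 1.96361, f(6.375) ≈ 2.12525.
Sum = Δu · [f(2.625) + f(3.875) + f(5.125) + f(6.375)].
Sum ≈ 9.23880.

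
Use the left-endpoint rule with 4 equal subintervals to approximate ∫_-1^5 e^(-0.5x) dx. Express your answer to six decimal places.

4.453763

Δx = (5 − (-1))/4 = 1.5.
Left endpoints: -1, 0.5, 2, 3.5.
f(-1) ≈ 1.648721, f(0.5) ≈ 0.778801, f(2) ≈ 0.367879, f(3.5) ≈ 0.173774.
Sum = Δx · [f(-1) + f(0.5) + f(2) + f(3.5)].
Sum ≈ 4.453763.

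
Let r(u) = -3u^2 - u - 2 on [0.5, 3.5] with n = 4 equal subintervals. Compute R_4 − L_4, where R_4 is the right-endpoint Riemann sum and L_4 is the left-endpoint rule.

-29.25

R_4 = -70.21875.
L_4 = -40.96875.
R_4 − L_4 = -29.25.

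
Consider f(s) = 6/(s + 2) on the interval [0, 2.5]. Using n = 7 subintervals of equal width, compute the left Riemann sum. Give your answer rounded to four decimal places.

Δs = (2.5 − 0)/7 = 5/14.
Left endpoints: 0, 5/14, 5/7, 15/14, 10/7, 25/14, 15/7.
f(0) = 3, f(5/14) = 28/11, f(5/7) = 42/19, f(15/14) = 84/43, f(10/7) = 1.75, f(25/14) = 84/53, f(15/7) = 42/29.
Sum = Δs · [f(0) + f(5/14) + f(5/7) + ...].
Sum ≈ 5.1759.

5.1759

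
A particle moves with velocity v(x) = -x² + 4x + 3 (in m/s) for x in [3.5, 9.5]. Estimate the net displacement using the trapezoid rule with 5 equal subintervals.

-98.94

Δx = (9.5 − 3.5)/5 = 1.2.
v(3.5) = 4.75, v(4.7) = -0.29, v(5.9) = -8.21, v(7.1) = -19.01, v(8.3) = -32.69, v(9.5) = -49.25.
T_5 = (Δx/2)·[v(x_0) + 2v(x_1) + ... + 2v(x_{4}) + v(x_5)].
Sum = -98.94.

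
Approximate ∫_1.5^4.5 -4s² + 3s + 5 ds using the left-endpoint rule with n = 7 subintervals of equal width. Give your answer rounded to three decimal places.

Δs = (4.5 − 1.5)/7 = 3/7.
Left endpoints: 1.5, 27/14, 33/14, 39/14, 45/14, 51/14, 57/14.
f(1.5) = 0.5, f(27/14) = -401/98, f(33/14) = -995/98, f(39/14) = -1733/98, f(45/14) = -2615/98, f(51/14) = -3641/98, f(57/14) = -4811/98.
Sum = Δs · [f(1.5) + f(27/14) + f(33/14) + ...].
Sum ≈ -61.867.

-61.867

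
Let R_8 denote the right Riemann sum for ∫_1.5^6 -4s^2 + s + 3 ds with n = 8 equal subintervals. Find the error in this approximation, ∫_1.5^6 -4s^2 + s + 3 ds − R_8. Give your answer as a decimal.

37.65234375

Exact integral: ∫_1.5^6 f(s) ds = -253.125.
R_8 = -290.77734375.
Error = -253.125 − (-290.77734375) = 37.65234375.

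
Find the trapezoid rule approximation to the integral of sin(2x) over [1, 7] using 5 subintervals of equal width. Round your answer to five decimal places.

Δx = (7 − 1)/5 = 1.2.
f(1) ≈ 0.90930, f(2.2) ≈ -0.95160, f(3.4) ≈ 0.49411, f(4.6) ≈ 0.22289, f(5.8) ≈ -0.82283, f(7) ≈ 0.99061.
T_5 = (Δx/2)·[f(x_0) + 2f(x_1) + ... + 2f(x_{4}) + f(x_5)].
Sum ≈ -0.12897.

-0.12897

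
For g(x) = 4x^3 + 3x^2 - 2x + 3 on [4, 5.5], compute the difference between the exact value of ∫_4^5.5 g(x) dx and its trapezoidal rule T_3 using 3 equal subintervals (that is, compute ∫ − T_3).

-3.75

Exact integral: ∫_4^5.5 g(x) dx = 751.6875.
T_3 = 755.4375.
Error = 751.6875 − 755.4375 = -3.75.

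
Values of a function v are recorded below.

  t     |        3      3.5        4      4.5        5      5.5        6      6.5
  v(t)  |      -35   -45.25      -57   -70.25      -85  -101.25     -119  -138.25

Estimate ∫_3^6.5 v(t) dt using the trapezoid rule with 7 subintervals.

Δt = 0.5.
T_7 = (0.5/2)·[(-35) + 2·(-45.25) + 2·(-57) + 2·(-70.25) + 2·(-85) + 2·(-101.25) + 2·(-119) + (-138.25)] = -282.1875.

-282.1875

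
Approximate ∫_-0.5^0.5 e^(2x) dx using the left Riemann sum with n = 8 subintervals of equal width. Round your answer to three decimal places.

1.034

Δx = (0.5 − (-0.5))/8 = 0.125.
Left endpoints: -0.5, -0.375, -0.25, -0.125, 0, 0.125, 0.25, 0.375.
f(-0.5) ≈ 0.368, f(-0.375) ≈ 0.472, f(-0.25) ≈ 0.607, f(-0.125) ≈ 0.779, f(0) ≈ 1.000, f(0.125) ≈ 1.284, f(0.25) ≈ 1.649, f(0.375) ≈ 2.117.
Sum = Δx · [f(-0.5) + f(-0.375) + f(-0.25) + ...].
Sum ≈ 1.034.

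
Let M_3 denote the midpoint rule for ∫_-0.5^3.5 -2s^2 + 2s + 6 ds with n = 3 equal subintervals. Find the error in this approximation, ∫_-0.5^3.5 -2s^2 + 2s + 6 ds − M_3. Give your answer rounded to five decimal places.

-1.18519

Exact integral: ∫_-0.5^3.5 f(s) ds ≈ 7.3333333.
M_3 ≈ 8.5185185.
Error ≈ 7.3333333 − 8.5185185 ≈ -1.18519.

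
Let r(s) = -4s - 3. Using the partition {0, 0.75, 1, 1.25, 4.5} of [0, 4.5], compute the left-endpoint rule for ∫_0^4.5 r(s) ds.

-31.5

Subinterval widths: 0.75, 0.25, 0.25, 3.25.
Left endpoints: 0, 0.75, 1, 1.25.
r(0) = -3, r(0.75) = -6, r(1) = -7, r(1.25) = -8.
Sum = Σ Δs_i · r(s_i).
Sum = -31.5.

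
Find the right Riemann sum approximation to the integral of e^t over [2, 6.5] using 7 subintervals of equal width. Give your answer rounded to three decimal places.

891.671

Δt = (6.5 − 2)/7 = 9/14.
Right endpoints: 37/14, 23/7, 55/14, 32/7, 73/14, 41/7, 6.5.
f(37/14) ≈ 14.053, f(23/7) ≈ 26.728, f(55/14) ≈ 50.834, f(32/7) ≈ 96.682, f(73/14) ≈ 183.880, f(41/7) ≈ 349.724, f(6.5) ≈ 665.142.
Sum = Δt · [f(37/14) + f(23/7) + f(55/14) + ...].
Sum ≈ 891.671.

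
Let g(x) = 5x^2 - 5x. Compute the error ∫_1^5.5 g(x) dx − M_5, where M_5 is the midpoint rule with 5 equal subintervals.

Exact integral: ∫_1^5.5 g(x) dx = 202.5.
M_5 = 200.98125.
Error = 202.5 − 200.98125 = 1.51875.

1.51875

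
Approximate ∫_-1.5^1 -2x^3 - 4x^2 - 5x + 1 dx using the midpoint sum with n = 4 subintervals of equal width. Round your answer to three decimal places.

2.026

Δx = (1 − (-1.5))/4 = 0.625.
Midpoints: -1.1875, -0.5625, 0.0625, 0.6875.
f(-1.1875) = 9515/2048, f(-0.5625) = 5945/2048, f(0.0625) = 1375/2048, f(0.6875) = -10195/2048.
Sum = Δx · [f(-1.1875) + f(-0.5625) + f(0.0625) + f(0.6875)].
Sum ≈ 2.026.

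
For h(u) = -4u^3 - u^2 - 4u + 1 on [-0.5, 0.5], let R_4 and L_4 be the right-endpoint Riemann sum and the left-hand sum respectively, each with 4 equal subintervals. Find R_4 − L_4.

R_4 = 0.28125.
L_4 = 1.53125.
R_4 − L_4 = -1.25.

-1.25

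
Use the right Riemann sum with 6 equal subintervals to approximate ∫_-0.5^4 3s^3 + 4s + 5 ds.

331.48828125

Δs = (4 − (-0.5))/6 = 0.75.
Right endpoints: 0.25, 1, 1.75, 2.5, 3.25, 4.
f(0.25) = 6.046875, f(1) = 12, f(1.75) = 28.078125, f(2.5) = 61.875, f(3.25) = 120.984375, f(4) = 213.
Sum = Δs · [f(0.25) + f(1) + f(1.75) + ...].
Sum = 331.48828125.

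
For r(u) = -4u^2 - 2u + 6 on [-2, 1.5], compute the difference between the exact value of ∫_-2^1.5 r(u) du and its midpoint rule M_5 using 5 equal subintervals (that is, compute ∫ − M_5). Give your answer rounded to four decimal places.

-0.5717

Exact integral: ∫_-2^1.5 r(u) du ≈ 7.583333.
M_5 = 8.155.
Error ≈ 7.583333 − 8.155 ≈ -0.5717.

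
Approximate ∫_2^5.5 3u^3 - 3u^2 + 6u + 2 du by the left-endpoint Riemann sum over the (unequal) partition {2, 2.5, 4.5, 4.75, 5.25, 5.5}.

402.05078125

Subinterval widths: 0.5, 2, 0.25, 0.5, 0.25.
Left endpoints: 2, 2.5, 4.5, 4.75, 5.25.
f(2) = 26, f(2.5) = 45.125, f(4.5) = 241.625, f(4.75) = 284.328125, f(5.25) = 384.921875.
Sum = Σ Δu_i · f(u_i).
Sum = 402.05078125.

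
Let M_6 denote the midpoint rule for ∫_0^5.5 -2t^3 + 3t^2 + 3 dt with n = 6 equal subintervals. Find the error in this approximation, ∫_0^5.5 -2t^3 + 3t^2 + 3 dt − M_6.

-5.19921875

Exact integral: ∫_0^5.5 f(t) dt = -274.65625.
M_6 = -269.45703125.
Error = -274.65625 − (-269.45703125) = -5.19921875.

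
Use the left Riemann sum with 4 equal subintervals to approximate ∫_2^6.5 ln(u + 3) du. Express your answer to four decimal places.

Δu = (6.5 − 2)/4 = 1.125.
Left endpoints: 2, 3.125, 4.25, 5.375.
f(2) ≈ 1.6094, f(3.125) ≈ 1.8124, f(4.25) ≈ 1.9810, f(5.375) ≈ 2.1253.
Sum = Δu · [f(2) + f(3.125) + f(4.25) + f(5.375)].
Sum ≈ 8.4691.

8.4691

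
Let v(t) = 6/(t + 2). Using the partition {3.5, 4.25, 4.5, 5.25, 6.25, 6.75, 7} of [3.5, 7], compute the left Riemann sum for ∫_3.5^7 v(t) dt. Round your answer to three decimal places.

3.113

Subinterval widths: 0.75, 0.25, 0.75, 1, 0.5, 0.25.
Left endpoints: 3.5, 4.25, 4.5, 5.25, 6.25, 6.75.
v(3.5) = 12/11, v(4.25) = 0.96, v(4.5) = 12/13, v(5.25) = 24/29, v(6.25) = 8/11, v(6.75) = 24/35.
Sum = Σ Δt_i · v(t_i).
Sum ≈ 3.113.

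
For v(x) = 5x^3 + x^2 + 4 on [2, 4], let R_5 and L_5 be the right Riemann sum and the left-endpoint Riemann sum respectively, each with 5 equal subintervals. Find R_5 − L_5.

R_5 = 387.52.
L_5 = 270.72.
R_5 − L_5 = 116.8.

116.8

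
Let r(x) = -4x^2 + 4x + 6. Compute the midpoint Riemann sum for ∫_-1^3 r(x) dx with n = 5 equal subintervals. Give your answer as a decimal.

3.52

Δx = (3 − (-1))/5 = 0.8.
Midpoints: -0.6, 0.2, 1, 1.8, 2.6.
r(-0.6) = 2.16, r(0.2) = 6.64, r(1) = 6, r(1.8) = 0.24, r(2.6) = -10.64.
Sum = Δx · [r(-0.6) + r(0.2) + r(1) + r(1.8) + r(2.6)].
Sum = 3.52.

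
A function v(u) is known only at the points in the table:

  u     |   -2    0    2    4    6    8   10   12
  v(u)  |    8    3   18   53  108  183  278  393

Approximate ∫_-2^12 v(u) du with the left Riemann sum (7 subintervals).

Δu = 2.
Sum = 2·[8 + 3 + 18 + 53 + 108 + 183 + 278] = 1302.

1302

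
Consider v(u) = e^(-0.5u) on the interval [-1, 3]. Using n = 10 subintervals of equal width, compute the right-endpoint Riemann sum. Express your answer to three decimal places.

2.576

Δu = (3 − (-1))/10 = 0.4.
Right endpoints: -0.6, -0.2, 0.2, 0.6, 1, 1.4, 1.8, 2.2, 2.6, 3.
v(-0.6) ≈ 1.350, v(-0.2) ≈ 1.105, v(0.2) ≈ 0.905, v(0.6) ≈ 0.741, v(1) ≈ 0.607, v(1.4) ≈ 0.497, v(1.8) ≈ 0.407, v(2.2) ≈ 0.333, v(2.6) ≈ 0.273, v(3) ≈ 0.223.
Sum = Δu · [v(-0.6) + v(-0.2) + v(0.2) + ...].
Sum ≈ 2.576.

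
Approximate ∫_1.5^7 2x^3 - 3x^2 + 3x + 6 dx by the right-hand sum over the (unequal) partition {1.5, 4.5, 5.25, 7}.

1584.8515625

Subinterval widths: 3, 0.75, 1.75.
Right endpoints: 4.5, 5.25, 7.
f(4.5) = 141, f(5.25) = 228.46875, f(7) = 566.
Sum = Σ Δx_i · f(x_i).
Sum = 1584.8515625.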